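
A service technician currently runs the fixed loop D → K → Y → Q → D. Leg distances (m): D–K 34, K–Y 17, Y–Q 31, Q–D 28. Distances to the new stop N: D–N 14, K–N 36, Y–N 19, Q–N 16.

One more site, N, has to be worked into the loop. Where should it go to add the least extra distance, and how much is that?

Adding 2 m by placing N on the Q–D leg.

Insertion cost between consecutive stops i–j is d(i,N) + d(N,j) − d(i,j):
  between D and K: 14 + 36 − 34 = 16
  between K and Y: 36 + 19 − 17 = 38
  between Y and Q: 19 + 16 − 31 = 4
  between Q and D: 16 + 14 − 28 = 2
Cheapest insertion is between Q and D, adding 2.
New total = 110 + 2 = 112.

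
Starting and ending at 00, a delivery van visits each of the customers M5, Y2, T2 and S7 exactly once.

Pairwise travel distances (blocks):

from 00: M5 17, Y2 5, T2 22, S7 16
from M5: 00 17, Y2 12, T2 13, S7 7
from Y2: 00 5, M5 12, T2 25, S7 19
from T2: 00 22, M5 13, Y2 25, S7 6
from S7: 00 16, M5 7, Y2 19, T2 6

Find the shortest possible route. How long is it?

52 blocks — the shortest possible round trip.

With 4 stops there are 4!/2 = 12 distinct round trips (a route and its reverse cost the same).
00 → M5 → Y2 → T2 → S7 → 00: 17+12+25+6+16 = 76
00 → M5 → Y2 → S7 → T2 → 00: 17+12+19+6+22 = 76
00 → M5 → T2 → Y2 → S7 → 00: 17+13+25+19+16 = 90
00 → M5 → T2 → S7 → Y2 → 00: 17+13+6+19+5 = 60
00 → M5 → S7 → Y2 → T2 → 00: 17+7+19+25+22 = 90
00 → M5 → S7 → T2 → Y2 → 00: 17+7+6+25+5 = 60
00 → Y2 → M5 → T2 → S7 → 00: 5+12+13+6+16 = 52
00 → Y2 → M5 → S7 → T2 → 00: 5+12+7+6+22 = 52
00 → Y2 → T2 → M5 → S7 → 00: 5+25+13+7+16 = 66
00 → Y2 → S7 → M5 → T2 → 00: 5+19+7+13+22 = 66
00 → T2 → M5 → Y2 → S7 → 00: 22+13+12+19+16 = 82
00 → T2 → Y2 → M5 → S7 → 00: 22+25+12+7+16 = 82
The minimum is 52.
One optimal route: 00 → Y2 → M5 → T2 → S7 → 00 (or its reverse).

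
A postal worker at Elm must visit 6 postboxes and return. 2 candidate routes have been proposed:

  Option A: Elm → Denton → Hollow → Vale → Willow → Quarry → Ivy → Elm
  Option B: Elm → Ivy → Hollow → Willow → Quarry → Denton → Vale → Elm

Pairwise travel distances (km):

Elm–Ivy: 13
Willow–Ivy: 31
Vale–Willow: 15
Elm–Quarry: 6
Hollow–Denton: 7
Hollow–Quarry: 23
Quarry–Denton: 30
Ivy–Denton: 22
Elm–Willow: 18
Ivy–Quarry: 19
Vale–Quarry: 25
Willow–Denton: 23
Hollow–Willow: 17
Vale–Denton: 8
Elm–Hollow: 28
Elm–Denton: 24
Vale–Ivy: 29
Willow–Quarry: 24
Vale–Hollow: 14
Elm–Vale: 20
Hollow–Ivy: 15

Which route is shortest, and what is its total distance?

Shortest is Option A, total 116 km.

Option A: 24 + 7 + 14 + 15 + 24 + 19 + 13 = 116
Option B: 13 + 15 + 17 + 24 + 30 + 8 + 20 = 127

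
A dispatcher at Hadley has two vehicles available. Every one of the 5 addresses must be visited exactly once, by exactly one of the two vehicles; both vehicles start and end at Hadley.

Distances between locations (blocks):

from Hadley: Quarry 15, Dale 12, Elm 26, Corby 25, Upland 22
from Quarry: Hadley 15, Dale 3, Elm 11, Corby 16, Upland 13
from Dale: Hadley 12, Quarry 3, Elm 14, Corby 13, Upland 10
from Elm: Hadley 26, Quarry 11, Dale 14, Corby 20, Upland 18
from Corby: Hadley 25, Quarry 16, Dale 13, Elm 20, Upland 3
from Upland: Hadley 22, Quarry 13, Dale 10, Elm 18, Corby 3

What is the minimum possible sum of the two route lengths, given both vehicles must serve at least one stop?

Minimum combined distance: 95 blocks.

Try each way of splitting the stops between the two vehicles (each non-empty) and, for each split, find the best tour for each vehicle:
  {Quarry} + {Dale, Elm, Corby, Upland}: 30 + 71 = 101
  {Dale} + {Quarry, Elm, Corby, Upland}: 24 + 71 = 95
  {Quarry, Dale} + {Elm, Corby, Upland}: 30 + 71 = 101
  {Elm} + {Quarry, Dale, Corby, Upland}: 52 + 56 = 108
  {Quarry, Elm} + {Dale, Corby, Upland}: 52 + 50 = 102
  {Dale, Elm} + {Quarry, Corby, Upland}: 52 + 56 = 108
  … (15 splits in total)
Best: vehicle 1 Hadley → Dale → Hadley = 24; vehicle 2 Hadley → Quarry → Elm → Corby → Upland → Hadley = 71; combined 95.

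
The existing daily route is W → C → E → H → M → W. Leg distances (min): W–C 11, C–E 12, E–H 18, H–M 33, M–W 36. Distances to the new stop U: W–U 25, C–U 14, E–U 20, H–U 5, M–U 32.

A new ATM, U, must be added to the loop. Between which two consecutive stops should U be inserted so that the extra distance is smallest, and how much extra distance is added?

Adding 4 min by placing U on the H–M leg.

Insertion cost between consecutive stops i–j is d(i,U) + d(U,j) − d(i,j):
  between W and C: 25 + 14 − 11 = 28
  between C and E: 14 + 20 − 12 = 22
  between E and H: 20 + 5 − 18 = 7
  between H and M: 5 + 32 − 33 = 4
  between M and W: 32 + 25 − 36 = 21
Cheapest insertion is between H and M, adding 4.
New total = 110 + 4 = 114.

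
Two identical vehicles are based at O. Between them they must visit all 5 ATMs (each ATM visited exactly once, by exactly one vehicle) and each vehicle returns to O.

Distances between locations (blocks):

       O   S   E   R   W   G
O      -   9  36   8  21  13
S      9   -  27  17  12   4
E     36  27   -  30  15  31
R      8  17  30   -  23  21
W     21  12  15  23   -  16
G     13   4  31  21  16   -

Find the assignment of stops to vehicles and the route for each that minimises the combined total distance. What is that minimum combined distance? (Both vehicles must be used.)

Minimum combined distance: 96 blocks.

There are 2^4 − 1 = 15 ways to divide the 5 stops into two non-empty groups. For each, the best each vehicle can do is its own shortest tour through its group:
  {S} + {E, R, W, G}: 18 + 82 = 100
  {E} + {S, R, W, G}: 72 + 60 = 132
  {S, E} + {R, W, G}: 72 + 60 = 132
  {R} + {S, E, W, G}: 16 + 80 = 96
  {S, R} + {E, W, G}: 34 + 80 = 114
  {E, R} + {S, W, G}: 74 + 50 = 124
  … (15 splits in total)
Best: vehicle 1 O → R → O = 16; vehicle 2 O → S → E → W → G → O = 80; combined 96.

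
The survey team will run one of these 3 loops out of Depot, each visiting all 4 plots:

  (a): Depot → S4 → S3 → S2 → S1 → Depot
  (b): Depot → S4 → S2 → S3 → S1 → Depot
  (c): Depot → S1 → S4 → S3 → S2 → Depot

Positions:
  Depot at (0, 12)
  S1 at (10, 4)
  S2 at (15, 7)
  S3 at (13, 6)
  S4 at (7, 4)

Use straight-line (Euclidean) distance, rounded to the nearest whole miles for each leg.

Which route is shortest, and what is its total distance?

(a): 11 + 6 + 2 + 6 + 13 = 38
(b): 11 + 9 + 2 + 4 + 13 = 39
(c): 13 + 3 + 6 + 2 + 16 = 40

Shortest is (a), total 38 miles.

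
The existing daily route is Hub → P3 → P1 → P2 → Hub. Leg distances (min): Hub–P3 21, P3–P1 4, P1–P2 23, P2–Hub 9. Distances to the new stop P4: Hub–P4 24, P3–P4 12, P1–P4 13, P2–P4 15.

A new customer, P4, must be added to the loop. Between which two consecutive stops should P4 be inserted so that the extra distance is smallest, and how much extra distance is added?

Insertion cost between consecutive stops i–j is d(i,P4) + d(P4,j) − d(i,j):
  between Hub and P3: 24 + 12 − 21 = 15
  between P3 and P1: 12 + 13 − 4 = 21
  between P1 and P2: 13 + 15 − 23 = 5
  between P2 and Hub: 15 + 24 − 9 = 30
Cheapest insertion is between P1 and P2, adding 5.
New total = 57 + 5 = 62.

+5 min — insert P4 between P1 and P2.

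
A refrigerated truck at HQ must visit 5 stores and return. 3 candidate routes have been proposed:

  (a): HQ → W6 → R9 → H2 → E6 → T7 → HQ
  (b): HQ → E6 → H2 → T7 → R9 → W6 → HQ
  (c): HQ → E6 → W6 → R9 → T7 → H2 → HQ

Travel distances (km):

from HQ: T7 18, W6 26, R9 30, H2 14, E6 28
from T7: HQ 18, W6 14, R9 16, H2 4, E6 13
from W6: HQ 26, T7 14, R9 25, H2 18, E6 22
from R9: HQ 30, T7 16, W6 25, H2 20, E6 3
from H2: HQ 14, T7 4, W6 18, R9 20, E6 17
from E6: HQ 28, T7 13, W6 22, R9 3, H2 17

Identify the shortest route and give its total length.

Shortest is (c), total 109 km.

(a): 26 + 25 + 20 + 17 + 13 + 18 = 119
(b): 28 + 17 + 4 + 16 + 25 + 26 = 116
(c): 28 + 22 + 25 + 16 + 4 + 14 = 109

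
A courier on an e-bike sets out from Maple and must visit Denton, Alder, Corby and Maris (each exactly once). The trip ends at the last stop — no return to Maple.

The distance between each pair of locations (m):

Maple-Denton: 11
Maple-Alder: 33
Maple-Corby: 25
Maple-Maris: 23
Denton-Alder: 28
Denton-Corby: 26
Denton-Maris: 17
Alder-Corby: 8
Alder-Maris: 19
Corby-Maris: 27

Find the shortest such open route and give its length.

55 m — the minimum one-way total.

There are 4! = 24 possible orderings.
Maple → Denton → Alder → Corby → Maris: 11+28+8+27 = 74
Maple → Denton → Alder → Maris → Corby: 11+28+19+27 = 85
Maple → Denton → Corby → Alder → Maris: 11+26+8+19 = 64
Maple → Denton → Corby → Maris → Alder: 11+26+27+19 = 83
Maple → Denton → Maris → Alder → Corby: 11+17+19+8 = 55
Maple → Denton → Maris → Corby → Alder: 11+17+27+8 = 63
Maple → Alder → Denton → Corby → Maris: 33+28+26+27 = 114
Maple → Alder → Denton → Maris → Corby: 33+28+17+27 = 105
Maple → Alder → Corby → Denton → Maris: 33+8+26+17 = 84
Maple → Alder → Corby → Maris → Denton: 33+8+27+17 = 85
Maple → Alder → Maris → Denton → Corby: 33+19+17+26 = 95
Maple → Alder → Maris → Corby → Denton: 33+19+27+26 = 105
Maple → Corby → Denton → Alder → Maris: 25+26+28+19 = 98
Maple → Corby → Denton → Maris → Alder: 25+26+17+19 = 87
… (10 more)
The minimum is 55.
One shortest path: Maple → Denton → Maris → Alder → Corby.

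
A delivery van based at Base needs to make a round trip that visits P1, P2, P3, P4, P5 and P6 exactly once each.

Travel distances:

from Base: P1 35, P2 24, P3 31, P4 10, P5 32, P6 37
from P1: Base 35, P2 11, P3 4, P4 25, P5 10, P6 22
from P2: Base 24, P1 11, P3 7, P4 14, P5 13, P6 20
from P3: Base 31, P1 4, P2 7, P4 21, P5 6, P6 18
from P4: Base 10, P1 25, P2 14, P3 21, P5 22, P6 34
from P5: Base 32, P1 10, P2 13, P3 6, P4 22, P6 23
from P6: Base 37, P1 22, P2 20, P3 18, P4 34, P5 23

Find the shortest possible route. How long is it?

With 6 stops there are 6!/2 = 360 distinct round trips (a route and its reverse cost the same).
Base-P1-P2-P3-P4-P5-P6-Base: 35+11+7+21+22+23+37 = 156
Base-P1-P2-P3-P4-P6-P5-Base: 35+11+7+21+34+23+32 = 163
Base-P1-P2-P3-P5-P4-P6-Base: 35+11+7+6+22+34+37 = 152
Base-P1-P2-P3-P5-P6-P4-Base: 35+11+7+6+23+34+10 = 126
Base-P1-P2-P3-P6-P4-P5-Base: 35+11+7+18+34+22+32 = 159
Base-P1-P2-P3-P6-P5-P4-Base: 35+11+7+18+23+22+10 = 126
Base-P1-P2-P4-P3-P5-P6-Base: 35+11+14+21+6+23+37 = 147
Base-P1-P2-P4-P3-P6-P5-Base: 35+11+14+21+18+23+32 = 154
… (352 more)
Base-P4-P2-P1-P3-P5-P6-Base: 10+14+11+4+6+23+37 = 105  ← best
The minimum is 105.
One optimal route: Base → P4 → P2 → P1 → P3 → P5 → P6 → Base (or its reverse).

Shortest round trip = 105.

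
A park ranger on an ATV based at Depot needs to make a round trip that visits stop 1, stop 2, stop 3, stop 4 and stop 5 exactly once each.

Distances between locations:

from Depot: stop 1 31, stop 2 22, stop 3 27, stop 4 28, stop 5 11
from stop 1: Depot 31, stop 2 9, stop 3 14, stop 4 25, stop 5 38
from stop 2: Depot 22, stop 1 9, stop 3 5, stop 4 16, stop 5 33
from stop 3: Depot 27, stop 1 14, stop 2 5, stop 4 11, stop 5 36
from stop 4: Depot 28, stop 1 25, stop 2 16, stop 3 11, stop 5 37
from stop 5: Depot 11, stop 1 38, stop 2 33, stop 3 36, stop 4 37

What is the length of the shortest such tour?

Shortest round trip = 102.

With 5 stops there are 5!/2 = 60 distinct round trips (a route and its reverse cost the same).
Depot - stop 1 - stop 2 - stop 3 - stop 4 - stop 5 - Depot: 31+9+5+11+37+11 = 104
Depot - stop 1 - stop 2 - stop 3 - stop 5 - stop 4 - Depot: 31+9+5+36+37+28 = 146
Depot - stop 1 - stop 2 - stop 4 - stop 3 - stop 5 - Depot: 31+9+16+11+36+11 = 114
Depot - stop 1 - stop 2 - stop 4 - stop 5 - stop 3 - Depot: 31+9+16+37+36+27 = 156
Depot - stop 1 - stop 2 - stop 5 - stop 3 - stop 4 - Depot: 31+9+33+36+11+28 = 148
Depot - stop 1 - stop 2 - stop 5 - stop 4 - stop 3 - Depot: 31+9+33+37+11+27 = 148
Depot - stop 1 - stop 3 - stop 2 - stop 4 - stop 5 - Depot: 31+14+5+16+37+11 = 114
Depot - stop 1 - stop 3 - stop 2 - stop 5 - stop 4 - Depot: 31+14+5+33+37+28 = 148
Depot - stop 1 - stop 3 - stop 4 - stop 2 - stop 5 - Depot: 31+14+11+16+33+11 = 116
Depot - stop 1 - stop 3 - stop 4 - stop 5 - stop 2 - Depot: 31+14+11+37+33+22 = 148
Depot - stop 1 - stop 3 - stop 5 - stop 2 - stop 4 - Depot: 31+14+36+33+16+28 = 158
Depot - stop 1 - stop 3 - stop 5 - stop 4 - stop 2 - Depot: 31+14+36+37+16+22 = 156
Depot - stop 1 - stop 4 - stop 2 - stop 3 - stop 5 - Depot: 31+25+16+5+36+11 = 124
Depot - stop 1 - stop 4 - stop 2 - stop 5 - stop 3 - Depot: 31+25+16+33+36+27 = 168
… (46 more)
Depot - stop 4 - stop 3 - stop 2 - stop 1 - stop 5 - Depot: 28+11+5+9+38+11 = 102  ← best
The minimum is 102.
One optimal route: Depot → stop 4 → stop 3 → stop 2 → stop 1 → stop 5 → Depot (or its reverse).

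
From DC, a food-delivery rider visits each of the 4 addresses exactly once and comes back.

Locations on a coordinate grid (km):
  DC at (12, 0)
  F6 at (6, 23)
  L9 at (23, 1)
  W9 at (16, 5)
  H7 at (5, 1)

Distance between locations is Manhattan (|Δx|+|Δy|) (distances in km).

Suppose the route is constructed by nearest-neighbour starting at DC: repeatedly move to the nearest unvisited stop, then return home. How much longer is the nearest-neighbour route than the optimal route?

DC: H7=8, W9=9, L9=12, F6=29 ⇒ H7
H7: W9=15, L9=18, F6=23 ⇒ W9
W9: L9=11, F6=28 ⇒ L9
L9: F6=39 ⇒ F6
NN route DC → H7 → W9 → L9 → F6 → DC costs 102.
Optimal: DC → L9 → W9 → F6 → H7 → DC costs 82 (by enumerating all 12 distinct tours).
Excess = 102 − 82 = 20.

Excess over optimum: 20 km.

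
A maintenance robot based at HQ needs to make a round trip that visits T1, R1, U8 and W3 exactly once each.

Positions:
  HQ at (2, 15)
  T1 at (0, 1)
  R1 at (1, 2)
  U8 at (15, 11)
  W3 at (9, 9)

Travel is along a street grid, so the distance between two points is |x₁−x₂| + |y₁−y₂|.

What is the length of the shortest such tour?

There are 12 distinct closed tours to check (reversals are equivalent).
HQ - T1 - R1 - U8 - W3 - HQ: 16+2+23+8+13 = 62
HQ - T1 - R1 - W3 - U8 - HQ: 16+2+15+8+17 = 58
HQ - T1 - U8 - R1 - W3 - HQ: 16+25+23+15+13 = 92
HQ - T1 - U8 - W3 - R1 - HQ: 16+25+8+15+14 = 78
HQ - T1 - W3 - R1 - U8 - HQ: 16+17+15+23+17 = 88
HQ - T1 - W3 - U8 - R1 - HQ: 16+17+8+23+14 = 78
HQ - R1 - T1 - U8 - W3 - HQ: 14+2+25+8+13 = 62
HQ - R1 - T1 - W3 - U8 - HQ: 14+2+17+8+17 = 58
HQ - R1 - U8 - T1 - W3 - HQ: 14+23+25+17+13 = 92
HQ - R1 - W3 - T1 - U8 - HQ: 14+15+17+25+17 = 88
HQ - U8 - T1 - R1 - W3 - HQ: 17+25+2+15+13 = 72
HQ - U8 - R1 - T1 - W3 - HQ: 17+23+2+17+13 = 72
The minimum is 58.
One optimal route: HQ → T1 → R1 → W3 → U8 → HQ (or its reverse).

Minimum total distance: 58.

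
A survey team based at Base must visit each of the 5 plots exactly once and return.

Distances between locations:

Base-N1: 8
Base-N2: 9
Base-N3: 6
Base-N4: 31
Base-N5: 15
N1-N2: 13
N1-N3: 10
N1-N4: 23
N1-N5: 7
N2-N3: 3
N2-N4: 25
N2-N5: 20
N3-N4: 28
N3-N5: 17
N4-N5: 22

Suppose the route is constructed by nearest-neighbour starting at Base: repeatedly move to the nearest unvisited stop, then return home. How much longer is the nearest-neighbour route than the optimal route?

Excess over optimum: 11.

Base: N3=6, N1=8, N2=9, N5=15, N4=31 ⇒ N3
N3: N2=3, N1=10, N5=17, N4=28 ⇒ N2
N2: N1=13, N5=20, N4=25 ⇒ N1
N1: N5=7, N4=23 ⇒ N5
N5: N4=22 ⇒ N4
NN route Base → N3 → N2 → N1 → N5 → N4 → Base costs 82.
Optimal: Base → N1 → N5 → N4 → N2 → N3 → Base costs 71 (by enumerating all 60 distinct tours).
Excess = 82 − 71 = 11.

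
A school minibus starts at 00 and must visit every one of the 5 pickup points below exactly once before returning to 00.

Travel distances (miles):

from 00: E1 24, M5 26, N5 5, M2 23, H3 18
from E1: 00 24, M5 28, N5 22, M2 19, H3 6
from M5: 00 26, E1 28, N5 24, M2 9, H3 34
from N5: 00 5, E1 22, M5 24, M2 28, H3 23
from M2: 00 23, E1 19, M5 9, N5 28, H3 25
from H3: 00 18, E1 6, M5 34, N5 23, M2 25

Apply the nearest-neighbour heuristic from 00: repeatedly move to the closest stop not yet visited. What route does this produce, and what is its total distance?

Total distance 93 miles via the nearest-neighbour route 00 → N5 → E1 → H3 → M2 → M5 → 00.

At 00 the remaining stops are N5 5, H3 18, M2 23, E1 24, M5 26; go to N5.
At N5 the remaining stops are E1 22, H3 23, M5 24, M2 28; go to E1.
At E1 the remaining stops are H3 6, M2 19, M5 28; go to H3.
At H3 the remaining stops are M2 25, M5 34; go to M2.
At M2 the remaining stops are M5 9; go to M5.
Return M5→00: 26.
Total = 5 + 22 + 6 + 25 + 9 + 26 = 93.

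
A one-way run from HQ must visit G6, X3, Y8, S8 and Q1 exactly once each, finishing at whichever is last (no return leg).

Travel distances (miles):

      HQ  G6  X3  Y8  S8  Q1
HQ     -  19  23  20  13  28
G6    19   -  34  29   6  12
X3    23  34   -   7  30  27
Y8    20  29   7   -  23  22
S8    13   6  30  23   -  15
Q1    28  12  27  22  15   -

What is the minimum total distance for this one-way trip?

60 miles — the minimum one-way total.

There are 5! = 120 possible orderings.
HQ - G6 - X3 - Y8 - S8 - Q1: 19+34+7+23+15 = 98
HQ - G6 - X3 - Y8 - Q1 - S8: 19+34+7+22+15 = 97
HQ - G6 - X3 - S8 - Y8 - Q1: 19+34+30+23+22 = 128
HQ - G6 - X3 - S8 - Q1 - Y8: 19+34+30+15+22 = 120
HQ - G6 - X3 - Q1 - Y8 - S8: 19+34+27+22+23 = 125
HQ - G6 - X3 - Q1 - S8 - Y8: 19+34+27+15+23 = 118
HQ - G6 - Y8 - X3 - S8 - Q1: 19+29+7+30+15 = 100
HQ - G6 - Y8 - X3 - Q1 - S8: 19+29+7+27+15 = 97
HQ - G6 - Y8 - S8 - X3 - Q1: 19+29+23+30+27 = 128
HQ - G6 - Y8 - S8 - Q1 - X3: 19+29+23+15+27 = 113
HQ - G6 - Y8 - Q1 - X3 - S8: 19+29+22+27+30 = 127
HQ - G6 - Y8 - Q1 - S8 - X3: 19+29+22+15+30 = 115
HQ - G6 - S8 - X3 - Y8 - Q1: 19+6+30+7+22 = 84
HQ - G6 - S8 - X3 - Q1 - Y8: 19+6+30+27+22 = 104
… (106 more)
HQ - S8 - G6 - Q1 - Y8 - X3: 13+6+12+22+7 = 60  ← best
The minimum is 60.
One shortest path: HQ → S8 → G6 → Q1 → Y8 → X3.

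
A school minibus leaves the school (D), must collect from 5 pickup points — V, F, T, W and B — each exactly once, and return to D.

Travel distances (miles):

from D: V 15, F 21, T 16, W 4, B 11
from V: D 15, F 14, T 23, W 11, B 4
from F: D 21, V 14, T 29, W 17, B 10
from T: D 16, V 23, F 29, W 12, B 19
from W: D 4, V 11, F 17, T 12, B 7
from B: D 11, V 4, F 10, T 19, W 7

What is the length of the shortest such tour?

Minimum total distance: 74 miles.

With 5 stops there are 5!/2 = 60 distinct round trips (a route and its reverse cost the same).
D - V - F - T - W - B - D: 15+14+29+12+7+11 = 88
D - V - F - T - B - W - D: 15+14+29+19+7+4 = 88
D - V - F - W - T - B - D: 15+14+17+12+19+11 = 88
D - V - F - W - B - T - D: 15+14+17+7+19+16 = 88
D - V - F - B - T - W - D: 15+14+10+19+12+4 = 74
D - V - F - B - W - T - D: 15+14+10+7+12+16 = 74
D - V - T - F - W - B - D: 15+23+29+17+7+11 = 102
D - V - T - F - B - W - D: 15+23+29+10+7+4 = 88
D - V - T - W - F - B - D: 15+23+12+17+10+11 = 88
D - V - T - W - B - F - D: 15+23+12+7+10+21 = 88
D - V - T - B - F - W - D: 15+23+19+10+17+4 = 88
D - V - T - B - W - F - D: 15+23+19+7+17+21 = 102
D - V - W - F - T - B - D: 15+11+17+29+19+11 = 102
D - V - W - F - B - T - D: 15+11+17+10+19+16 = 88
… (46 more)
The minimum is 74.
One optimal route: D → V → F → B → T → W → D (or its reverse).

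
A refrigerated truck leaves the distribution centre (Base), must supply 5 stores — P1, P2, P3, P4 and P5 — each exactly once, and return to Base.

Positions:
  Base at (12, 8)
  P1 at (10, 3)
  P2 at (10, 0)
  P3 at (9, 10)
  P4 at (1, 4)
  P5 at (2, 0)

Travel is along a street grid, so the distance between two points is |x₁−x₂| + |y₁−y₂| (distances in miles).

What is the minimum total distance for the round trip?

Minimum total distance: 42 miles.

Base→P1→P2→P3→P4→P5→Base: 7+3+11+14+5+18 = 58
Base→P1→P2→P3→P5→P4→Base: 7+3+11+17+5+15 = 58
Base→P1→P2→P4→P3→P5→Base: 7+3+13+14+17+18 = 72
Base→P1→P2→P4→P5→P3→Base: 7+3+13+5+17+5 = 50
Base→P1→P2→P5→P3→P4→Base: 7+3+8+17+14+15 = 64
Base→P1→P2→P5→P4→P3→Base: 7+3+8+5+14+5 = 42
Base→P1→P3→P2→P4→P5→Base: 7+8+11+13+5+18 = 62
Base→P1→P3→P2→P5→P4→Base: 7+8+11+8+5+15 = 54
Base→P1→P3→P4→P2→P5→Base: 7+8+14+13+8+18 = 68
Base→P1→P3→P4→P5→P2→Base: 7+8+14+5+8+10 = 52
Base→P1→P3→P5→P2→P4→Base: 7+8+17+8+13+15 = 68
Base→P1→P3→P5→P4→P2→Base: 7+8+17+5+13+10 = 60
Base→P1→P4→P2→P3→P5→Base: 7+10+13+11+17+18 = 76
Base→P1→P4→P2→P5→P3→Base: 7+10+13+8+17+5 = 60
… (46 more)
The minimum is 42.
One optimal route: Base → P1 → P2 → P5 → P4 → P3 → Base (or its reverse).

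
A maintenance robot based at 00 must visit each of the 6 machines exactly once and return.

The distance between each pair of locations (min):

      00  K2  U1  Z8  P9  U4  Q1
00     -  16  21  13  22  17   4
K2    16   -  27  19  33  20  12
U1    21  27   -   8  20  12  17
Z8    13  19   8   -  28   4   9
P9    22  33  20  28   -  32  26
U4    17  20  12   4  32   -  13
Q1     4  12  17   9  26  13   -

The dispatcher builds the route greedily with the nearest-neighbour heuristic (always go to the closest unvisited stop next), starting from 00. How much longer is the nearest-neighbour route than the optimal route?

Excess over optimum: 8 min.

00: Q1=4, Z8=13, K2=16, U4=17, U1=21, P9=22 ⇒ Q1
Q1: Z8=9, K2=12, U4=13, U1=17, P9=26 ⇒ Z8
Z8: U4=4, U1=8, K2=19, P9=28 ⇒ U4
U4: U1=12, K2=20, P9=32 ⇒ U1
U1: P9=20, K2=27 ⇒ P9
P9: K2=33 ⇒ K2
NN route 00 → Q1 → Z8 → U4 → U1 → P9 → K2 → 00 costs 98.
Optimal: 00 → P9 → U1 → Z8 → U4 → K2 → Q1 → 00 costs 90 (by enumerating all 360 distinct tours).
Excess = 98 − 90 = 8.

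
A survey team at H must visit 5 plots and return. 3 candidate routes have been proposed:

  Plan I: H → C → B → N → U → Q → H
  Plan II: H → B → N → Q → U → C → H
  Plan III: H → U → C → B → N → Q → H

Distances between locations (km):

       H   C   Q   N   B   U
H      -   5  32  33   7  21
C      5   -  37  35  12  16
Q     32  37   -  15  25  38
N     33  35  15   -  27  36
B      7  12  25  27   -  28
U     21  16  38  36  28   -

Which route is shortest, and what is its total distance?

Plan I: 5 + 12 + 27 + 36 + 38 + 32 = 150
Plan II: 7 + 27 + 15 + 38 + 16 + 5 = 108
Plan III: 21 + 16 + 12 + 27 + 15 + 32 = 123

108 km — Plan II is the shortest.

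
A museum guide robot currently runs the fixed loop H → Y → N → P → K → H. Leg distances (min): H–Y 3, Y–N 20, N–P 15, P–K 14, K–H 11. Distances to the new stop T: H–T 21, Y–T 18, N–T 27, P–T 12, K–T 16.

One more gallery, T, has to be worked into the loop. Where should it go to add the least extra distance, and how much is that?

Insertion cost between consecutive stops i–j is d(i,T) + d(T,j) − d(i,j):
  between H and Y: 21 + 18 − 3 = 36
  between Y and N: 18 + 27 − 20 = 25
  between N and P: 27 + 12 − 15 = 24
  between P and K: 12 + 16 − 14 = 14
  between K and H: 16 + 21 − 11 = 26
Cheapest insertion is between P and K, adding 14.
New total = 63 + 14 = 77.

+14 min — insert T between P and K.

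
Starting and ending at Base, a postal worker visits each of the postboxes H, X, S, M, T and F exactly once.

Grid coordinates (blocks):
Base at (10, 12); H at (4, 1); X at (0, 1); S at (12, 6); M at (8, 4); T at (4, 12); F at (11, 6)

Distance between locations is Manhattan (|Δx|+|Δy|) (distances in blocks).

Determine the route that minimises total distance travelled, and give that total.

46 blocks — the shortest possible round trip.

With 6 stops there are 6!/2 = 360 distinct round trips (a route and its reverse cost the same).
Base-H-X-S-M-T-F-Base: 17+4+17+6+12+13+7 = 76
Base-H-X-S-M-F-T-Base: 17+4+17+6+5+13+6 = 68
Base-H-X-S-T-M-F-Base: 17+4+17+14+12+5+7 = 76
Base-H-X-S-T-F-M-Base: 17+4+17+14+13+5+10 = 80
Base-H-X-S-F-M-T-Base: 17+4+17+1+5+12+6 = 62
Base-H-X-S-F-T-M-Base: 17+4+17+1+13+12+10 = 74
Base-H-X-M-S-T-F-Base: 17+4+11+6+14+13+7 = 72
Base-H-X-M-S-F-T-Base: 17+4+11+6+1+13+6 = 58
… (352 more)
Base-S-F-M-H-X-T-Base: 8+1+5+7+4+15+6 = 46  ← best
The minimum is 46.
One optimal route: Base → S → F → M → H → X → T → Base (or its reverse).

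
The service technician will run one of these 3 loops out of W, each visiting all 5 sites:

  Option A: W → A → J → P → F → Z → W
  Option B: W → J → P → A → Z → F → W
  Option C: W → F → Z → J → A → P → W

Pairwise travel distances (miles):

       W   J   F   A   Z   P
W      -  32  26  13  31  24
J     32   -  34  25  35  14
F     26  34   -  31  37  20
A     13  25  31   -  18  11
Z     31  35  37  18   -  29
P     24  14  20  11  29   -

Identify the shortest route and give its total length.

Option A: 13 + 25 + 14 + 20 + 37 + 31 = 140
Option B: 32 + 14 + 11 + 18 + 37 + 26 = 138
Option C: 26 + 37 + 35 + 25 + 11 + 24 = 158

138 miles — Option B is the shortest.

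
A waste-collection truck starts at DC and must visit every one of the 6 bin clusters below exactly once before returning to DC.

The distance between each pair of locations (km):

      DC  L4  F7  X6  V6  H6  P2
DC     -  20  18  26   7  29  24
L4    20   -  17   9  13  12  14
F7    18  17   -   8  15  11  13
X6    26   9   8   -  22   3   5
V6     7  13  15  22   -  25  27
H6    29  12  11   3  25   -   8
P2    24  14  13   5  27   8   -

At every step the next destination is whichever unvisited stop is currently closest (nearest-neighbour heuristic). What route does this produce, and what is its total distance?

DC → [V6:7 / F7:18 / L4:20 / P2:24 / X6:26 / H6:29] → V6 (7)
V6 → [L4:13 / F7:15 / X6:22 / H6:25 / P2:27] → L4 (13)
L4 → [X6:9 / H6:12 / P2:14 / F7:17] → X6 (9)
X6 → [H6:3 / P2:5 / F7:8] → H6 (3)
H6 → [P2:8 / F7:11] → P2 (8)
P2 → [F7:13] → F7 (13)
Return F7→DC: 18.
Total = 7 + 13 + 9 + 3 + 8 + 13 + 18 = 71.

71 km along DC → V6 → L4 → X6 → H6 → P2 → F7 → DC.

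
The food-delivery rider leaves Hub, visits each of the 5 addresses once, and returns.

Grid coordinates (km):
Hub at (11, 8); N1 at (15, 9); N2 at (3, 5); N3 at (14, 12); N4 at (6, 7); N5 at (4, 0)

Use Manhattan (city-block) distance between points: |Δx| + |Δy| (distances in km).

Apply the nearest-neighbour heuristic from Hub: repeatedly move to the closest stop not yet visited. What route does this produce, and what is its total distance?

At Hub the remaining stops are N1 5, N4 6, N3 7, N2 11, N5 15; go to N1.
At N1 the remaining stops are N3 4, N4 11, N2 16, N5 20; go to N3.
At N3 the remaining stops are N4 13, N2 18, N5 22; go to N4.
At N4 the remaining stops are N2 5, N5 9; go to N2.
At N2 the remaining stops are N5 6; go to N5.
Return N5→Hub: 15.
Total = 5 + 4 + 13 + 5 + 6 + 15 = 48.

48 km along Hub → N1 → N3 → N4 → N2 → N5 → Hub.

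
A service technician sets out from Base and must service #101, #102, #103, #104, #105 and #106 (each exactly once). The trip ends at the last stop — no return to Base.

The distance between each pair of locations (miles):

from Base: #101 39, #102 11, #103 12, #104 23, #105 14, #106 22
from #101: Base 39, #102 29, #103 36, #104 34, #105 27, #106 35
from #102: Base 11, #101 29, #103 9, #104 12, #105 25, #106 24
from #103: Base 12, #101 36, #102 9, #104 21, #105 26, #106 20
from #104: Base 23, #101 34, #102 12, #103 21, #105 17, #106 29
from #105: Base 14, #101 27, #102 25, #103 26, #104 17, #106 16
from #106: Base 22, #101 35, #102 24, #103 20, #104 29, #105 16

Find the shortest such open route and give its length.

There are 6! = 720 possible orderings.
Base - #101 - #102 - #103 - #104 - #105 - #106: 39+29+9+21+17+16 = 131
Base - #101 - #102 - #103 - #104 - #106 - #105: 39+29+9+21+29+16 = 143
Base - #101 - #102 - #103 - #105 - #104 - #106: 39+29+9+26+17+29 = 149
Base - #101 - #102 - #103 - #105 - #106 - #104: 39+29+9+26+16+29 = 148
Base - #101 - #102 - #103 - #106 - #104 - #105: 39+29+9+20+29+17 = 143
Base - #101 - #102 - #103 - #106 - #105 - #104: 39+29+9+20+16+17 = 130
Base - #101 - #102 - #104 - #103 - #105 - #106: 39+29+12+21+26+16 = 143
Base - #101 - #102 - #104 - #103 - #106 - #105: 39+29+12+21+20+16 = 137
… (712 more)
Base - #103 - #102 - #104 - #105 - #106 - #101: 12+9+12+17+16+35 = 101  ← best
The minimum is 101.
One shortest path: Base → #103 → #102 → #104 → #105 → #106 → #101.

Minimum one-way distance = 101 miles.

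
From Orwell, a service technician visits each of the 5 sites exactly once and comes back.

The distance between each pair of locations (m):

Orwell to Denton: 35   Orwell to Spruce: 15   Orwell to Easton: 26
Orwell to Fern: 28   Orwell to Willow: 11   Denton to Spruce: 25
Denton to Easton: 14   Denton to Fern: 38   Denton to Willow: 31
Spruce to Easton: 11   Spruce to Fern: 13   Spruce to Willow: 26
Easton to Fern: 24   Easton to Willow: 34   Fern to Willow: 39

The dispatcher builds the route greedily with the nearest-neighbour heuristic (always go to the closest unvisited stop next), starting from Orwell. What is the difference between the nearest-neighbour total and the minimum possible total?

Excess over optimum: 20 m.

From Orwell: Willow=11, Spruce=15, Easton=26, Fern=28, Denton=35 → choose Willow (11).
From Willow: Spruce=26, Denton=31, Easton=34, Fern=39 → choose Spruce (26).
From Spruce: Easton=11, Fern=13, Denton=25 → choose Easton (11).
From Easton: Denton=14, Fern=24 → choose Denton (14).
From Denton: Fern=38 → choose Fern (38).
NN route Orwell → Willow → Spruce → Easton → Denton → Fern → Orwell costs 128.
Optimal: Orwell → Spruce → Fern → Easton → Denton → Willow → Orwell costs 108 (by enumerating all 60 distinct tours).
Excess = 128 − 108 = 20.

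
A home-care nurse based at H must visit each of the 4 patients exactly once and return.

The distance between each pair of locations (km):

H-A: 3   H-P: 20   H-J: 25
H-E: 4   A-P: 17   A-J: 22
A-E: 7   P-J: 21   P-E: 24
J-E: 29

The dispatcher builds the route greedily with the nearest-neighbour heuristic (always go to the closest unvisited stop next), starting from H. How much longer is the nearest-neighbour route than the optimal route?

H: A=3, E=4, P=20, J=25 ⇒ A
A: E=7, P=17, J=22 ⇒ E
E: P=24, J=29 ⇒ P
P: J=21 ⇒ J
NN route H → A → E → P → J → H costs 80.
Optimal: H → A → P → J → E → H costs 74 (by enumerating all 12 distinct tours).
Excess = 80 − 74 = 6.

6 km longer than the optimal tour.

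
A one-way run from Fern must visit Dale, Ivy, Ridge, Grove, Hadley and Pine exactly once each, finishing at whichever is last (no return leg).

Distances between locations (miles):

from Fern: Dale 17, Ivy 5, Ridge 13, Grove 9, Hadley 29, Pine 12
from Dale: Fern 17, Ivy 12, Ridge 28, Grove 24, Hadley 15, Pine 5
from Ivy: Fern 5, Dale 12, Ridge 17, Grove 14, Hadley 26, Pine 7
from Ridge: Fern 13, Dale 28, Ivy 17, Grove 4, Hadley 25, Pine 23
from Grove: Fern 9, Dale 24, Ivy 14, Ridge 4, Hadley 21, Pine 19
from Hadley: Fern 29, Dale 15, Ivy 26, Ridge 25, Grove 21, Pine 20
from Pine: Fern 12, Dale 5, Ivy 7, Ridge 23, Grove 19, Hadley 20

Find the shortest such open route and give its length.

Minimum one-way distance = 57 miles.

There are 6! = 720 possible orderings.
Fern → Dale → Ivy → Ridge → Grove → Hadley → Pine: 17+12+17+4+21+20 = 91
Fern → Dale → Ivy → Ridge → Grove → Pine → Hadley: 17+12+17+4+19+20 = 89
Fern → Dale → Ivy → Ridge → Hadley → Grove → Pine: 17+12+17+25+21+19 = 111
Fern → Dale → Ivy → Ridge → Hadley → Pine → Grove: 17+12+17+25+20+19 = 110
Fern → Dale → Ivy → Ridge → Pine → Grove → Hadley: 17+12+17+23+19+21 = 109
Fern → Dale → Ivy → Ridge → Pine → Hadley → Grove: 17+12+17+23+20+21 = 110
Fern → Dale → Ivy → Grove → Ridge → Hadley → Pine: 17+12+14+4+25+20 = 92
Fern → Dale → Ivy → Grove → Ridge → Pine → Hadley: 17+12+14+4+23+20 = 90
… (712 more)
Fern → Ivy → Pine → Dale → Hadley → Grove → Ridge: 5+7+5+15+21+4 = 57  ← best
The minimum is 57.
One shortest path: Fern → Ivy → Pine → Dale → Hadley → Grove → Ridge.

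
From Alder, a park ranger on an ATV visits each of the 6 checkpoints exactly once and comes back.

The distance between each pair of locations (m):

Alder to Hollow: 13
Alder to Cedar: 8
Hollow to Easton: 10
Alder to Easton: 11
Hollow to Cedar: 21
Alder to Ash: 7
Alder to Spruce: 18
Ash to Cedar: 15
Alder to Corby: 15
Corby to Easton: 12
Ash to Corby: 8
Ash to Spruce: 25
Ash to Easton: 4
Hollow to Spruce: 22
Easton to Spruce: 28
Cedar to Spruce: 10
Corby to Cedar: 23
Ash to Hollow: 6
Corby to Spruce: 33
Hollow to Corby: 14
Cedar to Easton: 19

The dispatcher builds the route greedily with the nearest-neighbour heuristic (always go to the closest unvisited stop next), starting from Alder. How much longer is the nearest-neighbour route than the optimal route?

From Alder: Ash=7, Cedar=8, Easton=11, Hollow=13, Corby=15, Spruce=18 → choose Ash (7).
From Ash: Easton=4, Hollow=6, Corby=8, Cedar=15, Spruce=25 → choose Easton (4).
From Easton: Hollow=10, Corby=12, Cedar=19, Spruce=28 → choose Hollow (10).
From Hollow: Corby=14, Cedar=21, Spruce=22 → choose Corby (14).
From Corby: Cedar=23, Spruce=33 → choose Cedar (23).
From Cedar: Spruce=10 → choose Spruce (10).
NN route Alder → Ash → Easton → Hollow → Corby → Cedar → Spruce → Alder costs 86.
Optimal: Alder → Ash → Corby → Easton → Hollow → Spruce → Cedar → Alder costs 77 (by enumerating all 360 distinct tours).
Excess = 86 − 77 = 9.

9 m longer than the optimal tour.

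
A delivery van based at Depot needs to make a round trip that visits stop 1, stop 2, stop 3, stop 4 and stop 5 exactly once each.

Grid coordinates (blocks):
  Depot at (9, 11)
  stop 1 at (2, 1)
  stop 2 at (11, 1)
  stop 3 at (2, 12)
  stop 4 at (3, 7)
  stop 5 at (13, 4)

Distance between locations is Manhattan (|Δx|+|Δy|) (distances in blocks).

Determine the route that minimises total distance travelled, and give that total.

Shortest round trip = 46 blocks.

Depot→stop 1→stop 2→stop 3→stop 4→stop 5→Depot: 17+9+20+6+13+11 = 76
Depot→stop 1→stop 2→stop 3→stop 5→stop 4→Depot: 17+9+20+19+13+10 = 88
Depot→stop 1→stop 2→stop 4→stop 3→stop 5→Depot: 17+9+14+6+19+11 = 76
Depot→stop 1→stop 2→stop 4→stop 5→stop 3→Depot: 17+9+14+13+19+8 = 80
Depot→stop 1→stop 2→stop 5→stop 3→stop 4→Depot: 17+9+5+19+6+10 = 66
Depot→stop 1→stop 2→stop 5→stop 4→stop 3→Depot: 17+9+5+13+6+8 = 58
Depot→stop 1→stop 3→stop 2→stop 4→stop 5→Depot: 17+11+20+14+13+11 = 86
Depot→stop 1→stop 3→stop 2→stop 5→stop 4→Depot: 17+11+20+5+13+10 = 76
Depot→stop 1→stop 3→stop 4→stop 2→stop 5→Depot: 17+11+6+14+5+11 = 64
Depot→stop 1→stop 3→stop 4→stop 5→stop 2→Depot: 17+11+6+13+5+12 = 64
Depot→stop 1→stop 3→stop 5→stop 2→stop 4→Depot: 17+11+19+5+14+10 = 76
Depot→stop 1→stop 3→stop 5→stop 4→stop 2→Depot: 17+11+19+13+14+12 = 86
Depot→stop 1→stop 4→stop 2→stop 3→stop 5→Depot: 17+7+14+20+19+11 = 88
Depot→stop 1→stop 4→stop 2→stop 5→stop 3→Depot: 17+7+14+5+19+8 = 70
… (46 more)
Depot→stop 3→stop 4→stop 1→stop 2→stop 5→Depot: 8+6+7+9+5+11 = 46  ← best
The minimum is 46.
One optimal route: Depot → stop 3 → stop 4 → stop 1 → stop 2 → stop 5 → Depot (or its reverse).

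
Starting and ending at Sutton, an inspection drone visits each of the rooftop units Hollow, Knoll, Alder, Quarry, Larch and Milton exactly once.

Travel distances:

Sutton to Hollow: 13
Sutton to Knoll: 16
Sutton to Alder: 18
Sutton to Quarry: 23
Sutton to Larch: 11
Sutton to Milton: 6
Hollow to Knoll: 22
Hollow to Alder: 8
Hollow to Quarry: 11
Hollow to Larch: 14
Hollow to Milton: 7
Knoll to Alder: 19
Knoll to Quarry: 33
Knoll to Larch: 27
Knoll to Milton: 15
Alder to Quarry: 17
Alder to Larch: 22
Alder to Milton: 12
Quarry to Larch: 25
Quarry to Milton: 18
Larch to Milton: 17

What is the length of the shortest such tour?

With 6 stops there are 6!/2 = 360 distinct round trips (a route and its reverse cost the same).
Sutton→Hollow→Knoll→Alder→Quarry→Larch→Milton→Sutton: 13+22+19+17+25+17+6 = 119
Sutton→Hollow→Knoll→Alder→Quarry→Milton→Larch→Sutton: 13+22+19+17+18+17+11 = 117
Sutton→Hollow→Knoll→Alder→Larch→Quarry→Milton→Sutton: 13+22+19+22+25+18+6 = 125
Sutton→Hollow→Knoll→Alder→Larch→Milton→Quarry→Sutton: 13+22+19+22+17+18+23 = 134
Sutton→Hollow→Knoll→Alder→Milton→Quarry→Larch→Sutton: 13+22+19+12+18+25+11 = 120
Sutton→Hollow→Knoll→Alder→Milton→Larch→Quarry→Sutton: 13+22+19+12+17+25+23 = 131
Sutton→Hollow→Knoll→Quarry→Alder→Larch→Milton→Sutton: 13+22+33+17+22+17+6 = 130
Sutton→Hollow→Knoll→Quarry→Alder→Milton→Larch→Sutton: 13+22+33+17+12+17+11 = 125
… (352 more)
Sutton→Larch→Hollow→Quarry→Alder→Knoll→Milton→Sutton: 11+14+11+17+19+15+6 = 93  ← best
The minimum is 93.
One optimal route: Sutton → Larch → Hollow → Quarry → Alder → Knoll → Milton → Sutton (or its reverse).

Shortest round trip = 93.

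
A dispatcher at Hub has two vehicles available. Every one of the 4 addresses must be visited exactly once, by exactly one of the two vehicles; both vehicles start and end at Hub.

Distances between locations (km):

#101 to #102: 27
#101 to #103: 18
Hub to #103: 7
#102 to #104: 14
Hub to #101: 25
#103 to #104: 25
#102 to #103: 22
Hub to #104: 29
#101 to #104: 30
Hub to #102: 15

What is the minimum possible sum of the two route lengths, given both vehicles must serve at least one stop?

There are 2^3 − 1 = 7 ways to divide the 4 stops into two non-empty groups. For each, the best each vehicle can do is its own shortest tour through its group:
  {#101} + {#102, #103, #104}: 50 + 61 = 111
  {#102} + {#101, #103, #104}: 30 + 84 = 114
  {#101, #102} + {#103, #104}: 67 + 61 = 128
  {#103} + {#101, #102, #104}: 14 + 84 = 98
  {#101, #103} + {#102, #104}: 50 + 58 = 108
  {#102, #103} + {#101, #104}: 44 + 84 = 128
  … (7 splits in total)
Best: vehicle 1 Hub → #103 → Hub = 14; vehicle 2 Hub → #101 → #104 → #102 → Hub = 84; combined 98.

Minimum combined distance: 98 km.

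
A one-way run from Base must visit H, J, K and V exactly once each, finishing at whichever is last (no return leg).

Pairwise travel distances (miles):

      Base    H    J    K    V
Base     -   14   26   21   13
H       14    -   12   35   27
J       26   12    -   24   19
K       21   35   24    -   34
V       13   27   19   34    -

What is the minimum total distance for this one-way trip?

There are 4! = 24 possible orderings.
Base → H → J → K → V: 14+12+24+34 = 84
Base → H → J → V → K: 14+12+19+34 = 79
Base → H → K → J → V: 14+35+24+19 = 92
Base → H → K → V → J: 14+35+34+19 = 102
Base → H → V → J → K: 14+27+19+24 = 84
Base → H → V → K → J: 14+27+34+24 = 99
Base → J → H → K → V: 26+12+35+34 = 107
Base → J → H → V → K: 26+12+27+34 = 99
Base → J → K → H → V: 26+24+35+27 = 112
Base → J → K → V → H: 26+24+34+27 = 111
Base → J → V → H → K: 26+19+27+35 = 107
Base → J → V → K → H: 26+19+34+35 = 114
Base → K → H → J → V: 21+35+12+19 = 87
Base → K → H → V → J: 21+35+27+19 = 102
… (10 more)
Base → V → H → J → K: 13+27+12+24 = 76  ← best
The minimum is 76.
One shortest path: Base → V → H → J → K.

76 miles — the minimum one-way total.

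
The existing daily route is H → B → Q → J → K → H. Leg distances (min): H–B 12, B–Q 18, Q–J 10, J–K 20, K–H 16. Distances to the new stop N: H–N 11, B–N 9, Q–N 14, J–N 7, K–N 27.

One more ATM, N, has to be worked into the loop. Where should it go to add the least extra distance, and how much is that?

Minimum extra distance: 5 min, inserting N between B and Q.

Insertion cost between consecutive stops i–j is d(i,N) + d(N,j) − d(i,j):
  between H and B: 11 + 9 − 12 = 8
  between B and Q: 9 + 14 − 18 = 5
  between Q and J: 14 + 7 − 10 = 11
  between J and K: 7 + 27 − 20 = 14
  between K and H: 27 + 11 − 16 = 22
Cheapest insertion is between B and Q, adding 5.
New total = 76 + 5 = 81.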